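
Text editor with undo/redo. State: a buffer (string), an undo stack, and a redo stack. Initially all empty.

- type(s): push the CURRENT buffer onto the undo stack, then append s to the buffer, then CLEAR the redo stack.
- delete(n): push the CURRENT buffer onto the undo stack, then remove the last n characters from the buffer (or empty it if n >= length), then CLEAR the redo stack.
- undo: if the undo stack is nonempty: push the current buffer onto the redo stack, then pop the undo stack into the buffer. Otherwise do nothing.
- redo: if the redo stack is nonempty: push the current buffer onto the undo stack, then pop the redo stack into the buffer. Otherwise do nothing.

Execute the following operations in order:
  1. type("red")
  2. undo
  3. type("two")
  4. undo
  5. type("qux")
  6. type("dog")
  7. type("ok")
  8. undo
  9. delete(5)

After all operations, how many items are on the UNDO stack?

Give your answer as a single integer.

Answer: 3

Derivation:
After op 1 (type): buf='red' undo_depth=1 redo_depth=0
After op 2 (undo): buf='(empty)' undo_depth=0 redo_depth=1
After op 3 (type): buf='two' undo_depth=1 redo_depth=0
After op 4 (undo): buf='(empty)' undo_depth=0 redo_depth=1
After op 5 (type): buf='qux' undo_depth=1 redo_depth=0
After op 6 (type): buf='quxdog' undo_depth=2 redo_depth=0
After op 7 (type): buf='quxdogok' undo_depth=3 redo_depth=0
After op 8 (undo): buf='quxdog' undo_depth=2 redo_depth=1
After op 9 (delete): buf='q' undo_depth=3 redo_depth=0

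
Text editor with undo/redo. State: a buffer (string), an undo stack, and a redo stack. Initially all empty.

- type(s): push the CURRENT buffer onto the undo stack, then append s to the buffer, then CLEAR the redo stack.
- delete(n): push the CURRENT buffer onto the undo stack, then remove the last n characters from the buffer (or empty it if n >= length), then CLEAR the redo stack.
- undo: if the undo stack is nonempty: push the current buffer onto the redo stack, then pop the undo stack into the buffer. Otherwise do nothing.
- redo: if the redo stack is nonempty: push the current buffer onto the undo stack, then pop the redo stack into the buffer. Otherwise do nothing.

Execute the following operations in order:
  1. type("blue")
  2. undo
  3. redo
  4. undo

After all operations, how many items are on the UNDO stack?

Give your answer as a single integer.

Answer: 0

Derivation:
After op 1 (type): buf='blue' undo_depth=1 redo_depth=0
After op 2 (undo): buf='(empty)' undo_depth=0 redo_depth=1
After op 3 (redo): buf='blue' undo_depth=1 redo_depth=0
After op 4 (undo): buf='(empty)' undo_depth=0 redo_depth=1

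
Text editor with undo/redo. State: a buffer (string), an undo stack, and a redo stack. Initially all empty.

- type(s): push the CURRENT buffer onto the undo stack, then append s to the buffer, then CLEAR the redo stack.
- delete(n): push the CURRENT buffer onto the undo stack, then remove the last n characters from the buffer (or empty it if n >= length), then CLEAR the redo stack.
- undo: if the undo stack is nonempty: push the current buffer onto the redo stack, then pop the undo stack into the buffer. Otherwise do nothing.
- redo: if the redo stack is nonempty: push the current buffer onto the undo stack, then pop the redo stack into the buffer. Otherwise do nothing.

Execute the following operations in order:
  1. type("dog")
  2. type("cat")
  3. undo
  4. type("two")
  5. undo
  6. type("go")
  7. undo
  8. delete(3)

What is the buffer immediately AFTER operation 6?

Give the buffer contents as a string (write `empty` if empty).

After op 1 (type): buf='dog' undo_depth=1 redo_depth=0
After op 2 (type): buf='dogcat' undo_depth=2 redo_depth=0
After op 3 (undo): buf='dog' undo_depth=1 redo_depth=1
After op 4 (type): buf='dogtwo' undo_depth=2 redo_depth=0
After op 5 (undo): buf='dog' undo_depth=1 redo_depth=1
After op 6 (type): buf='doggo' undo_depth=2 redo_depth=0

Answer: doggo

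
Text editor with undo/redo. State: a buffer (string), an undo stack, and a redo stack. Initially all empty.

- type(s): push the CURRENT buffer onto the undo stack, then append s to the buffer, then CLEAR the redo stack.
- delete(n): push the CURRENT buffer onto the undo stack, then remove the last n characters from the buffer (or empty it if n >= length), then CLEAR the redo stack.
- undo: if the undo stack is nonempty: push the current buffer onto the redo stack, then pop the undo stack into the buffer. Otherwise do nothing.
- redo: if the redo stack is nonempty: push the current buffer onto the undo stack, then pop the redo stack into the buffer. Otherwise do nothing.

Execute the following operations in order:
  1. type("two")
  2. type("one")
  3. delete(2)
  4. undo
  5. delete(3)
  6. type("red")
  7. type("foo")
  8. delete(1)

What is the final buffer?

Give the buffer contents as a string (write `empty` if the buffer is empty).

Answer: tworedfo

Derivation:
After op 1 (type): buf='two' undo_depth=1 redo_depth=0
After op 2 (type): buf='twoone' undo_depth=2 redo_depth=0
After op 3 (delete): buf='twoo' undo_depth=3 redo_depth=0
After op 4 (undo): buf='twoone' undo_depth=2 redo_depth=1
After op 5 (delete): buf='two' undo_depth=3 redo_depth=0
After op 6 (type): buf='twored' undo_depth=4 redo_depth=0
After op 7 (type): buf='tworedfoo' undo_depth=5 redo_depth=0
After op 8 (delete): buf='tworedfo' undo_depth=6 redo_depth=0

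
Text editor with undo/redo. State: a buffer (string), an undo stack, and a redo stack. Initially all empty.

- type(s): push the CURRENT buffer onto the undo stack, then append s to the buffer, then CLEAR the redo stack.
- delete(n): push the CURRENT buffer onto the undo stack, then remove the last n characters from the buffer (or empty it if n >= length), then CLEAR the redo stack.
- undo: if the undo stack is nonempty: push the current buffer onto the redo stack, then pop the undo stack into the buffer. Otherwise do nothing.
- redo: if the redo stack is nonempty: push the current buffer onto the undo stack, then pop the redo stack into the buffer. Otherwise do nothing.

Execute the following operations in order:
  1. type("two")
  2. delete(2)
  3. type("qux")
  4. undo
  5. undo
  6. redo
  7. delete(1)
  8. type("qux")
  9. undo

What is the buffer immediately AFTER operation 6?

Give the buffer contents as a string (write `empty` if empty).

After op 1 (type): buf='two' undo_depth=1 redo_depth=0
After op 2 (delete): buf='t' undo_depth=2 redo_depth=0
After op 3 (type): buf='tqux' undo_depth=3 redo_depth=0
After op 4 (undo): buf='t' undo_depth=2 redo_depth=1
After op 5 (undo): buf='two' undo_depth=1 redo_depth=2
After op 6 (redo): buf='t' undo_depth=2 redo_depth=1

Answer: t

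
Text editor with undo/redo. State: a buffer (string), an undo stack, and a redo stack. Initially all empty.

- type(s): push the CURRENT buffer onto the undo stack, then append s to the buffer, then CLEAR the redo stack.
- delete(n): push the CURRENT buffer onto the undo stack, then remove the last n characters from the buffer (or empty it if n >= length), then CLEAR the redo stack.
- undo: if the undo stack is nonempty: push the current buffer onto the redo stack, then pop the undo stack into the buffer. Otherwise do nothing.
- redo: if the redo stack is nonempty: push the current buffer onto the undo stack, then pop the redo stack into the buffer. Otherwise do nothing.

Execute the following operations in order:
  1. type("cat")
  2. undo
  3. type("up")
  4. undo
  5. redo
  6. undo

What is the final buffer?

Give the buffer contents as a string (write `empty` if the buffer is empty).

After op 1 (type): buf='cat' undo_depth=1 redo_depth=0
After op 2 (undo): buf='(empty)' undo_depth=0 redo_depth=1
After op 3 (type): buf='up' undo_depth=1 redo_depth=0
After op 4 (undo): buf='(empty)' undo_depth=0 redo_depth=1
After op 5 (redo): buf='up' undo_depth=1 redo_depth=0
After op 6 (undo): buf='(empty)' undo_depth=0 redo_depth=1

Answer: empty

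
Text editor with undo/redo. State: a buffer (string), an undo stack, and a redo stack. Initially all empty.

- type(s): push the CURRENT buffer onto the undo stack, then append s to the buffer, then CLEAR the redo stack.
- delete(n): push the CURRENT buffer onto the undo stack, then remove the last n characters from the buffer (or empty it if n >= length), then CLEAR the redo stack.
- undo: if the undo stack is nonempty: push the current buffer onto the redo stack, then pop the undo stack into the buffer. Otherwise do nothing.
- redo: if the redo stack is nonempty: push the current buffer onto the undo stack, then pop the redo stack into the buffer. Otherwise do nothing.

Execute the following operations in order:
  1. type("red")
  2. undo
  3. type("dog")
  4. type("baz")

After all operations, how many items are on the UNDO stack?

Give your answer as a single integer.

Answer: 2

Derivation:
After op 1 (type): buf='red' undo_depth=1 redo_depth=0
After op 2 (undo): buf='(empty)' undo_depth=0 redo_depth=1
After op 3 (type): buf='dog' undo_depth=1 redo_depth=0
After op 4 (type): buf='dogbaz' undo_depth=2 redo_depth=0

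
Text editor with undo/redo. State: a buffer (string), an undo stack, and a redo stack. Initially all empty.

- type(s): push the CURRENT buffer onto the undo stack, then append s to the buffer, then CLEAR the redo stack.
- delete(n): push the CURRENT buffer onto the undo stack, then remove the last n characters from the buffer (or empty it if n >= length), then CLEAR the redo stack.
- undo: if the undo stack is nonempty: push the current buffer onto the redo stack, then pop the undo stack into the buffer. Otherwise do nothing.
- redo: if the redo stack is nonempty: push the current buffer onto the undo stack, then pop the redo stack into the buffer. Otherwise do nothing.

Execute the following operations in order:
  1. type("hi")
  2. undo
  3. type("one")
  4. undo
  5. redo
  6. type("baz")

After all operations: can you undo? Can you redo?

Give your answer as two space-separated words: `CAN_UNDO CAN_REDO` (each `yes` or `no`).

After op 1 (type): buf='hi' undo_depth=1 redo_depth=0
After op 2 (undo): buf='(empty)' undo_depth=0 redo_depth=1
After op 3 (type): buf='one' undo_depth=1 redo_depth=0
After op 4 (undo): buf='(empty)' undo_depth=0 redo_depth=1
After op 5 (redo): buf='one' undo_depth=1 redo_depth=0
After op 6 (type): buf='onebaz' undo_depth=2 redo_depth=0

Answer: yes no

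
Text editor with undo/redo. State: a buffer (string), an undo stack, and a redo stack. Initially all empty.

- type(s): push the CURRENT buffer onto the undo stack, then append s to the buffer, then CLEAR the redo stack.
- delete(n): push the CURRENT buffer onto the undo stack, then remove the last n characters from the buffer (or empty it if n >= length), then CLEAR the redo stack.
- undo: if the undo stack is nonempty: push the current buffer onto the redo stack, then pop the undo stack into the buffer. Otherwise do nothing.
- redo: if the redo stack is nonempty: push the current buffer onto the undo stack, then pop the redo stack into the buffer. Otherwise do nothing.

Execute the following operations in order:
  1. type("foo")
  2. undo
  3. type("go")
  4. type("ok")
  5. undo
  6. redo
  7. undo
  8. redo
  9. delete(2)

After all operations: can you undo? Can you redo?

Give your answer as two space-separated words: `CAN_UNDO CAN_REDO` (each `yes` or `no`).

After op 1 (type): buf='foo' undo_depth=1 redo_depth=0
After op 2 (undo): buf='(empty)' undo_depth=0 redo_depth=1
After op 3 (type): buf='go' undo_depth=1 redo_depth=0
After op 4 (type): buf='gook' undo_depth=2 redo_depth=0
After op 5 (undo): buf='go' undo_depth=1 redo_depth=1
After op 6 (redo): buf='gook' undo_depth=2 redo_depth=0
After op 7 (undo): buf='go' undo_depth=1 redo_depth=1
After op 8 (redo): buf='gook' undo_depth=2 redo_depth=0
After op 9 (delete): buf='go' undo_depth=3 redo_depth=0

Answer: yes no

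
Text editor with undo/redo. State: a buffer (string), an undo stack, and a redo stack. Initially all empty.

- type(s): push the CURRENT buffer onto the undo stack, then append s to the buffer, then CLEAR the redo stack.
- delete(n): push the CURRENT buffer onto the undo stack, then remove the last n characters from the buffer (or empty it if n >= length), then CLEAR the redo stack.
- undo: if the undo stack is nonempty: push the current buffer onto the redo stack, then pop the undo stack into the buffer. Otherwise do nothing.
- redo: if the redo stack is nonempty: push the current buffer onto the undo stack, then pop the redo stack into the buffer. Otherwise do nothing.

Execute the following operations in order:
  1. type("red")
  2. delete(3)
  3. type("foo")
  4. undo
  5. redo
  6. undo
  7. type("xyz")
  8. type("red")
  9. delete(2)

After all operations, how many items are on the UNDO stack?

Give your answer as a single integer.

Answer: 5

Derivation:
After op 1 (type): buf='red' undo_depth=1 redo_depth=0
After op 2 (delete): buf='(empty)' undo_depth=2 redo_depth=0
After op 3 (type): buf='foo' undo_depth=3 redo_depth=0
After op 4 (undo): buf='(empty)' undo_depth=2 redo_depth=1
After op 5 (redo): buf='foo' undo_depth=3 redo_depth=0
After op 6 (undo): buf='(empty)' undo_depth=2 redo_depth=1
After op 7 (type): buf='xyz' undo_depth=3 redo_depth=0
After op 8 (type): buf='xyzred' undo_depth=4 redo_depth=0
After op 9 (delete): buf='xyzr' undo_depth=5 redo_depth=0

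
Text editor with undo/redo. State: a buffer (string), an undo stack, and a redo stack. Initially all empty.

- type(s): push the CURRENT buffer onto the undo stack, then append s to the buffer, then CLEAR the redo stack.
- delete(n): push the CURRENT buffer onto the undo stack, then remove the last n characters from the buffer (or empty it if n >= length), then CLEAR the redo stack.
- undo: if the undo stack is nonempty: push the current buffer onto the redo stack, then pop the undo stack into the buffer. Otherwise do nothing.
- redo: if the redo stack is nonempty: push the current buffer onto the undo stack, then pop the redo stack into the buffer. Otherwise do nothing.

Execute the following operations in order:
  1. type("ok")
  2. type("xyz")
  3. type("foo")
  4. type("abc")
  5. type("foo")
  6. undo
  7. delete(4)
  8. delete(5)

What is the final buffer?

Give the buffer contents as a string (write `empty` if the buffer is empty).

Answer: ok

Derivation:
After op 1 (type): buf='ok' undo_depth=1 redo_depth=0
After op 2 (type): buf='okxyz' undo_depth=2 redo_depth=0
After op 3 (type): buf='okxyzfoo' undo_depth=3 redo_depth=0
After op 4 (type): buf='okxyzfooabc' undo_depth=4 redo_depth=0
After op 5 (type): buf='okxyzfooabcfoo' undo_depth=5 redo_depth=0
After op 6 (undo): buf='okxyzfooabc' undo_depth=4 redo_depth=1
After op 7 (delete): buf='okxyzfo' undo_depth=5 redo_depth=0
After op 8 (delete): buf='ok' undo_depth=6 redo_depth=0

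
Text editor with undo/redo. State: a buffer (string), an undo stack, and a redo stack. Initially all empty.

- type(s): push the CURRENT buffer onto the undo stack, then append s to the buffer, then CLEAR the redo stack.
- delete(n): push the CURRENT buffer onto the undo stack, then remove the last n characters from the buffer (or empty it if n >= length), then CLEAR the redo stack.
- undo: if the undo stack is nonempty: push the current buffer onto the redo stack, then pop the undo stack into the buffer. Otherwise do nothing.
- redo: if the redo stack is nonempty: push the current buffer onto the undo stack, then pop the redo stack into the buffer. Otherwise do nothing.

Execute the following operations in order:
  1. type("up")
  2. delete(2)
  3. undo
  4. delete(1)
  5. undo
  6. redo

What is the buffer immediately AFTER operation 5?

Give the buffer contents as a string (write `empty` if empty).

After op 1 (type): buf='up' undo_depth=1 redo_depth=0
After op 2 (delete): buf='(empty)' undo_depth=2 redo_depth=0
After op 3 (undo): buf='up' undo_depth=1 redo_depth=1
After op 4 (delete): buf='u' undo_depth=2 redo_depth=0
After op 5 (undo): buf='up' undo_depth=1 redo_depth=1

Answer: up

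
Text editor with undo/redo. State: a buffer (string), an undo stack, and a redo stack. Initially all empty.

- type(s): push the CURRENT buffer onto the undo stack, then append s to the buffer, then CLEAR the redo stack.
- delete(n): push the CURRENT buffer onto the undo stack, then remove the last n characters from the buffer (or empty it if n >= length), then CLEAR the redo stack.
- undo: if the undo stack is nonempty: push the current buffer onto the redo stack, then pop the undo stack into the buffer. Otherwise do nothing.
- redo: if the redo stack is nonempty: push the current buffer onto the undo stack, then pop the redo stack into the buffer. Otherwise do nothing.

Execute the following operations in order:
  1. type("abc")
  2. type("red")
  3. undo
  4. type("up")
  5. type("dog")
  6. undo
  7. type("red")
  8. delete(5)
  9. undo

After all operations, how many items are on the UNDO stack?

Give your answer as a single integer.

After op 1 (type): buf='abc' undo_depth=1 redo_depth=0
After op 2 (type): buf='abcred' undo_depth=2 redo_depth=0
After op 3 (undo): buf='abc' undo_depth=1 redo_depth=1
After op 4 (type): buf='abcup' undo_depth=2 redo_depth=0
After op 5 (type): buf='abcupdog' undo_depth=3 redo_depth=0
After op 6 (undo): buf='abcup' undo_depth=2 redo_depth=1
After op 7 (type): buf='abcupred' undo_depth=3 redo_depth=0
After op 8 (delete): buf='abc' undo_depth=4 redo_depth=0
After op 9 (undo): buf='abcupred' undo_depth=3 redo_depth=1

Answer: 3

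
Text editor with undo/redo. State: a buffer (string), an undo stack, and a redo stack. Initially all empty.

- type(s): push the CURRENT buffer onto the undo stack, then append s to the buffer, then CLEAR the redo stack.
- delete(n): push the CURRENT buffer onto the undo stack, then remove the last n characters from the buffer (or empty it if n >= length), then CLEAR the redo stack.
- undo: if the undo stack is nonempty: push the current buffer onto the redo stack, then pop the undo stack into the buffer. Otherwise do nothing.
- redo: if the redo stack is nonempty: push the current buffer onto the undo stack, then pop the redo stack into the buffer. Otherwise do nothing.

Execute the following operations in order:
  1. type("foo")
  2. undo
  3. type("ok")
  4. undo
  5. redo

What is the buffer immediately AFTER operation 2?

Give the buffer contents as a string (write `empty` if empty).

After op 1 (type): buf='foo' undo_depth=1 redo_depth=0
After op 2 (undo): buf='(empty)' undo_depth=0 redo_depth=1

Answer: empty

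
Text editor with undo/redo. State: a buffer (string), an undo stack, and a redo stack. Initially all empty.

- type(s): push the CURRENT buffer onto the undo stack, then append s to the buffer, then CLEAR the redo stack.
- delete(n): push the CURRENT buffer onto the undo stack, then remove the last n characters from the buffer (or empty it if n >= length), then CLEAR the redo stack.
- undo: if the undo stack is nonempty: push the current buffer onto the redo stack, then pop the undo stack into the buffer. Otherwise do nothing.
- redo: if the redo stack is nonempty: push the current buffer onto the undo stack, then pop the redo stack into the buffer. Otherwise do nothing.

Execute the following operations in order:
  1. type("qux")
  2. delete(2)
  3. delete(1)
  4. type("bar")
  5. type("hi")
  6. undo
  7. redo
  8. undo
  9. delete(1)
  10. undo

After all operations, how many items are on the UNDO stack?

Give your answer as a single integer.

After op 1 (type): buf='qux' undo_depth=1 redo_depth=0
After op 2 (delete): buf='q' undo_depth=2 redo_depth=0
After op 3 (delete): buf='(empty)' undo_depth=3 redo_depth=0
After op 4 (type): buf='bar' undo_depth=4 redo_depth=0
After op 5 (type): buf='barhi' undo_depth=5 redo_depth=0
After op 6 (undo): buf='bar' undo_depth=4 redo_depth=1
After op 7 (redo): buf='barhi' undo_depth=5 redo_depth=0
After op 8 (undo): buf='bar' undo_depth=4 redo_depth=1
After op 9 (delete): buf='ba' undo_depth=5 redo_depth=0
After op 10 (undo): buf='bar' undo_depth=4 redo_depth=1

Answer: 4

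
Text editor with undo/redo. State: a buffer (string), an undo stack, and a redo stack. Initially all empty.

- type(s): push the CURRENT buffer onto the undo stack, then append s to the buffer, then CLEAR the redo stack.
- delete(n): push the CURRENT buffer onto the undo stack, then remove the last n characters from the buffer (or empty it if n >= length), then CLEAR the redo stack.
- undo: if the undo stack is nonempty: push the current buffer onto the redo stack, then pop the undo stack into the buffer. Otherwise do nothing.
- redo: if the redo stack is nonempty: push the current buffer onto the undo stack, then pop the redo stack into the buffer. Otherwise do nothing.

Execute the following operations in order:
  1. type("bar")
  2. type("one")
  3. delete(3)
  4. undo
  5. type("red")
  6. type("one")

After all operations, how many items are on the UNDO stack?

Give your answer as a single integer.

After op 1 (type): buf='bar' undo_depth=1 redo_depth=0
After op 2 (type): buf='barone' undo_depth=2 redo_depth=0
After op 3 (delete): buf='bar' undo_depth=3 redo_depth=0
After op 4 (undo): buf='barone' undo_depth=2 redo_depth=1
After op 5 (type): buf='baronered' undo_depth=3 redo_depth=0
After op 6 (type): buf='baroneredone' undo_depth=4 redo_depth=0

Answer: 4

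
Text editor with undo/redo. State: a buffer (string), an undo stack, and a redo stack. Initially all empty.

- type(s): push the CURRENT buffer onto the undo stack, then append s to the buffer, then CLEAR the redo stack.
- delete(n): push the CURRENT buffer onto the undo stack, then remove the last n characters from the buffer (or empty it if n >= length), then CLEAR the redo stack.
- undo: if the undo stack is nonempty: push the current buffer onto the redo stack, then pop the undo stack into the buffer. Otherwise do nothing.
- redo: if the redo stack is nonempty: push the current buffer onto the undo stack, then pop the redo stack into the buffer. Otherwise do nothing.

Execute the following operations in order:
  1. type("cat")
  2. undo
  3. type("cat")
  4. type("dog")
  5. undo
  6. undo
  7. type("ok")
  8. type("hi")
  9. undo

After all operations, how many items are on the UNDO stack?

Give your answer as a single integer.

Answer: 1

Derivation:
After op 1 (type): buf='cat' undo_depth=1 redo_depth=0
After op 2 (undo): buf='(empty)' undo_depth=0 redo_depth=1
After op 3 (type): buf='cat' undo_depth=1 redo_depth=0
After op 4 (type): buf='catdog' undo_depth=2 redo_depth=0
After op 5 (undo): buf='cat' undo_depth=1 redo_depth=1
After op 6 (undo): buf='(empty)' undo_depth=0 redo_depth=2
After op 7 (type): buf='ok' undo_depth=1 redo_depth=0
After op 8 (type): buf='okhi' undo_depth=2 redo_depth=0
After op 9 (undo): buf='ok' undo_depth=1 redo_depth=1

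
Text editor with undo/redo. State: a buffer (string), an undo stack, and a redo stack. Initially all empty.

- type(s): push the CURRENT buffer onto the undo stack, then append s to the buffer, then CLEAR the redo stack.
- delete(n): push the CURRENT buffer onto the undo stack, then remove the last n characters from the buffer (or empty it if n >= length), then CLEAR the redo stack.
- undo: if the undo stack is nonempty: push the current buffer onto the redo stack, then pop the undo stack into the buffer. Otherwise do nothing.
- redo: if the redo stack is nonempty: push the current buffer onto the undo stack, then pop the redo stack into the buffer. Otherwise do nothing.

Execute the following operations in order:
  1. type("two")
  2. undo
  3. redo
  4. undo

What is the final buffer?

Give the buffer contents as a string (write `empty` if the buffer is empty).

Answer: empty

Derivation:
After op 1 (type): buf='two' undo_depth=1 redo_depth=0
After op 2 (undo): buf='(empty)' undo_depth=0 redo_depth=1
After op 3 (redo): buf='two' undo_depth=1 redo_depth=0
After op 4 (undo): buf='(empty)' undo_depth=0 redo_depth=1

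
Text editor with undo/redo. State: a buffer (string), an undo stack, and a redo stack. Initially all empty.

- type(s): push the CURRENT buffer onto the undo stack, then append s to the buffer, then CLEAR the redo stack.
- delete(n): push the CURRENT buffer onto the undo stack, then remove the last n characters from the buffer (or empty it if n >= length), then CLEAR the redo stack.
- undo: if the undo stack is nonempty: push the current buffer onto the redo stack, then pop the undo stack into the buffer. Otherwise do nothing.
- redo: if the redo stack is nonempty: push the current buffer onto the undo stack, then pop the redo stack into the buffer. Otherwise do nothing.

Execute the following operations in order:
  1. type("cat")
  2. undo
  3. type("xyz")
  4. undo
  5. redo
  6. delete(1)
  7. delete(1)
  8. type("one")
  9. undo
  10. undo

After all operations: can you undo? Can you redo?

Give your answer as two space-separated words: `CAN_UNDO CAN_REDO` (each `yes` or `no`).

Answer: yes yes

Derivation:
After op 1 (type): buf='cat' undo_depth=1 redo_depth=0
After op 2 (undo): buf='(empty)' undo_depth=0 redo_depth=1
After op 3 (type): buf='xyz' undo_depth=1 redo_depth=0
After op 4 (undo): buf='(empty)' undo_depth=0 redo_depth=1
After op 5 (redo): buf='xyz' undo_depth=1 redo_depth=0
After op 6 (delete): buf='xy' undo_depth=2 redo_depth=0
After op 7 (delete): buf='x' undo_depth=3 redo_depth=0
After op 8 (type): buf='xone' undo_depth=4 redo_depth=0
After op 9 (undo): buf='x' undo_depth=3 redo_depth=1
After op 10 (undo): buf='xy' undo_depth=2 redo_depth=2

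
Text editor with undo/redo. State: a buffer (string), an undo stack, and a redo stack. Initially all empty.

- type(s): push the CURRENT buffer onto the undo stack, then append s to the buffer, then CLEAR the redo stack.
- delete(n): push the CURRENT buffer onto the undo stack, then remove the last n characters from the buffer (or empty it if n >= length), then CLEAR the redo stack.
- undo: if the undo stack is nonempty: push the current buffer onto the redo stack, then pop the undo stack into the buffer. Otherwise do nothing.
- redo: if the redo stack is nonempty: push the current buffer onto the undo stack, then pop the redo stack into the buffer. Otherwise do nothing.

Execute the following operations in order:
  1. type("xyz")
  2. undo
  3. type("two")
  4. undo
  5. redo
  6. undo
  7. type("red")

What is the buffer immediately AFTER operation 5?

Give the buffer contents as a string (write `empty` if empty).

Answer: two

Derivation:
After op 1 (type): buf='xyz' undo_depth=1 redo_depth=0
After op 2 (undo): buf='(empty)' undo_depth=0 redo_depth=1
After op 3 (type): buf='two' undo_depth=1 redo_depth=0
After op 4 (undo): buf='(empty)' undo_depth=0 redo_depth=1
After op 5 (redo): buf='two' undo_depth=1 redo_depth=0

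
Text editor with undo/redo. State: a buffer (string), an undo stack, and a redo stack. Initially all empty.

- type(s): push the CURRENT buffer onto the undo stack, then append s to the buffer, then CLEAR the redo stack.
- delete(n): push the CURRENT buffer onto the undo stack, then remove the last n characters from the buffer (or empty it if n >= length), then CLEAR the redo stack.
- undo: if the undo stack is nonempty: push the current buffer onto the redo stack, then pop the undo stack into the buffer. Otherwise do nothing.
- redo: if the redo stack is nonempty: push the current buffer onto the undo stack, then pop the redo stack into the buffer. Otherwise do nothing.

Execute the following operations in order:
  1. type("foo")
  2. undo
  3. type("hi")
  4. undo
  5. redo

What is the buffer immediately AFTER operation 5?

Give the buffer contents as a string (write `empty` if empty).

After op 1 (type): buf='foo' undo_depth=1 redo_depth=0
After op 2 (undo): buf='(empty)' undo_depth=0 redo_depth=1
After op 3 (type): buf='hi' undo_depth=1 redo_depth=0
After op 4 (undo): buf='(empty)' undo_depth=0 redo_depth=1
After op 5 (redo): buf='hi' undo_depth=1 redo_depth=0

Answer: hi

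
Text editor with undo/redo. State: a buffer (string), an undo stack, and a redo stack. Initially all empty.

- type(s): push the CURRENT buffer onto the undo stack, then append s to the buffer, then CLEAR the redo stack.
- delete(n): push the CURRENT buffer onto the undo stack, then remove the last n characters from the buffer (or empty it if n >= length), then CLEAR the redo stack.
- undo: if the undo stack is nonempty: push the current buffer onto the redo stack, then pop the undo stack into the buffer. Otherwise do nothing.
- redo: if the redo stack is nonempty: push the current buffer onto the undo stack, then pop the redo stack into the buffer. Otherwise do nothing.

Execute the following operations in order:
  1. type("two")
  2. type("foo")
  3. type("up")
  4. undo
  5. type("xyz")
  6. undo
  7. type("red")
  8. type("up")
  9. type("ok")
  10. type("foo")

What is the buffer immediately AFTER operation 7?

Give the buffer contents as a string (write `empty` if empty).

After op 1 (type): buf='two' undo_depth=1 redo_depth=0
After op 2 (type): buf='twofoo' undo_depth=2 redo_depth=0
After op 3 (type): buf='twofooup' undo_depth=3 redo_depth=0
After op 4 (undo): buf='twofoo' undo_depth=2 redo_depth=1
After op 5 (type): buf='twofooxyz' undo_depth=3 redo_depth=0
After op 6 (undo): buf='twofoo' undo_depth=2 redo_depth=1
After op 7 (type): buf='twofoored' undo_depth=3 redo_depth=0

Answer: twofoored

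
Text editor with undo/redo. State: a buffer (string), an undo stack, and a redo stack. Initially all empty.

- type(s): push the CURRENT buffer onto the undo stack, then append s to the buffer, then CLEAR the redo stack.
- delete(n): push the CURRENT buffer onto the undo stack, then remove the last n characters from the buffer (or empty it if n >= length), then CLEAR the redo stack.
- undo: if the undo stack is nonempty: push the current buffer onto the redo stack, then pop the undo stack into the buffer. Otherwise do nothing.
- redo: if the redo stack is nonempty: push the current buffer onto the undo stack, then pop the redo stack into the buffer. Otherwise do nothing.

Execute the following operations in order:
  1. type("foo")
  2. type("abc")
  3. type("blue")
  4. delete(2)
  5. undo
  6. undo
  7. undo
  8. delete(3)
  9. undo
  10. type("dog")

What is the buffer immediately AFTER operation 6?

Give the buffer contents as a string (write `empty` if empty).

After op 1 (type): buf='foo' undo_depth=1 redo_depth=0
After op 2 (type): buf='fooabc' undo_depth=2 redo_depth=0
After op 3 (type): buf='fooabcblue' undo_depth=3 redo_depth=0
After op 4 (delete): buf='fooabcbl' undo_depth=4 redo_depth=0
After op 5 (undo): buf='fooabcblue' undo_depth=3 redo_depth=1
After op 6 (undo): buf='fooabc' undo_depth=2 redo_depth=2

Answer: fooabc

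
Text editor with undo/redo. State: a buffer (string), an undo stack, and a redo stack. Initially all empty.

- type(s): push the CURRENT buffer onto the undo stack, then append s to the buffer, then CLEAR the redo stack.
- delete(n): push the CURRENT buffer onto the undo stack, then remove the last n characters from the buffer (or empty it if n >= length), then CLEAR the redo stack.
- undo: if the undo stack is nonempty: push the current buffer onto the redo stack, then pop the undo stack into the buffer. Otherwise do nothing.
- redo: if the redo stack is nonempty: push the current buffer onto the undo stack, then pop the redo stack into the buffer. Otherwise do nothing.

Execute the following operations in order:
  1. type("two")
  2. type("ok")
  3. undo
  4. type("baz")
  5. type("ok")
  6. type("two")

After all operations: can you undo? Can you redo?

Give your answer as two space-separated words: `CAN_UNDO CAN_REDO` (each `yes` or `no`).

Answer: yes no

Derivation:
After op 1 (type): buf='two' undo_depth=1 redo_depth=0
After op 2 (type): buf='twook' undo_depth=2 redo_depth=0
After op 3 (undo): buf='two' undo_depth=1 redo_depth=1
After op 4 (type): buf='twobaz' undo_depth=2 redo_depth=0
After op 5 (type): buf='twobazok' undo_depth=3 redo_depth=0
After op 6 (type): buf='twobazoktwo' undo_depth=4 redo_depth=0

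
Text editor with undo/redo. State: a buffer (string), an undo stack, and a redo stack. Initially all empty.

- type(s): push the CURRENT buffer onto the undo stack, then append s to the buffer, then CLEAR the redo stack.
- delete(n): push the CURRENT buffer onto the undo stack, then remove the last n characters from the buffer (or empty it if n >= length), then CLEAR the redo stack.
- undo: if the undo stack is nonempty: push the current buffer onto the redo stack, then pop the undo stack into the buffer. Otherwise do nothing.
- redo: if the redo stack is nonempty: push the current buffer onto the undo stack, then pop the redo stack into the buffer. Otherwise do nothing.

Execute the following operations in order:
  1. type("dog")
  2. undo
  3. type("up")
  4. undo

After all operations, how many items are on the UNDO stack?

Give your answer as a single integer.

Answer: 0

Derivation:
After op 1 (type): buf='dog' undo_depth=1 redo_depth=0
After op 2 (undo): buf='(empty)' undo_depth=0 redo_depth=1
After op 3 (type): buf='up' undo_depth=1 redo_depth=0
After op 4 (undo): buf='(empty)' undo_depth=0 redo_depth=1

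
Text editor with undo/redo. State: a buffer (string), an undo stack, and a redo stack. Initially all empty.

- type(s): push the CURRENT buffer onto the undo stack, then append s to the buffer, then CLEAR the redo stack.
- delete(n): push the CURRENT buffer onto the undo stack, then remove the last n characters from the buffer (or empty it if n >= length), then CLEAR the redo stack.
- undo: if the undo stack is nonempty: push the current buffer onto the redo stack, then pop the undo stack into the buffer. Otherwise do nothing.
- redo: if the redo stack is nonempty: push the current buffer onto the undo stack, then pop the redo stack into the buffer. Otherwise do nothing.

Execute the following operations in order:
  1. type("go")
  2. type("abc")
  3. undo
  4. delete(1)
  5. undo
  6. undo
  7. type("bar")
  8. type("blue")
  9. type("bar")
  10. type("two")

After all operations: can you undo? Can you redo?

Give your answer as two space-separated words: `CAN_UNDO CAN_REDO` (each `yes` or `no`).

After op 1 (type): buf='go' undo_depth=1 redo_depth=0
After op 2 (type): buf='goabc' undo_depth=2 redo_depth=0
After op 3 (undo): buf='go' undo_depth=1 redo_depth=1
After op 4 (delete): buf='g' undo_depth=2 redo_depth=0
After op 5 (undo): buf='go' undo_depth=1 redo_depth=1
After op 6 (undo): buf='(empty)' undo_depth=0 redo_depth=2
After op 7 (type): buf='bar' undo_depth=1 redo_depth=0
After op 8 (type): buf='barblue' undo_depth=2 redo_depth=0
After op 9 (type): buf='barbluebar' undo_depth=3 redo_depth=0
After op 10 (type): buf='barbluebartwo' undo_depth=4 redo_depth=0

Answer: yes no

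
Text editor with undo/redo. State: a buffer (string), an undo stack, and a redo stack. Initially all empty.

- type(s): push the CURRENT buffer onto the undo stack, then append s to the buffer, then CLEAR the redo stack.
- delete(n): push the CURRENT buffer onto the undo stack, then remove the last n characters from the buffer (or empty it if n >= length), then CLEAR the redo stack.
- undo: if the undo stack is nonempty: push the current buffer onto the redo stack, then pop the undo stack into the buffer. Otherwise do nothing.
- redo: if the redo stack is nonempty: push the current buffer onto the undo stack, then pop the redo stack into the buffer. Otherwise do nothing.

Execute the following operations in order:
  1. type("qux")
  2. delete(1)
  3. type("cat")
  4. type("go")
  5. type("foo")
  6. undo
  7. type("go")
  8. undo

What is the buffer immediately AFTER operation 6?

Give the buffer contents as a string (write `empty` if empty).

Answer: qucatgo

Derivation:
After op 1 (type): buf='qux' undo_depth=1 redo_depth=0
After op 2 (delete): buf='qu' undo_depth=2 redo_depth=0
After op 3 (type): buf='qucat' undo_depth=3 redo_depth=0
After op 4 (type): buf='qucatgo' undo_depth=4 redo_depth=0
After op 5 (type): buf='qucatgofoo' undo_depth=5 redo_depth=0
After op 6 (undo): buf='qucatgo' undo_depth=4 redo_depth=1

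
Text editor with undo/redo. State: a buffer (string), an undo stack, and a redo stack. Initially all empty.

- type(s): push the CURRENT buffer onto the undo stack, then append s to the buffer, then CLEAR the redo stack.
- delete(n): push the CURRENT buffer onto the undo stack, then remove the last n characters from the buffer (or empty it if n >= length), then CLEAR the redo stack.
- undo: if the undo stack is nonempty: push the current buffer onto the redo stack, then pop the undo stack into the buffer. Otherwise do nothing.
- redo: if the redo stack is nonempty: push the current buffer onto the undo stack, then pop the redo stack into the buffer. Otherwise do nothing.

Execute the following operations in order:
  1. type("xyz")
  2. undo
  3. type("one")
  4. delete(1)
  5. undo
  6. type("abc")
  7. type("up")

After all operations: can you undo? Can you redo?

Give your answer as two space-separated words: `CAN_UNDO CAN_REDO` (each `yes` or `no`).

After op 1 (type): buf='xyz' undo_depth=1 redo_depth=0
After op 2 (undo): buf='(empty)' undo_depth=0 redo_depth=1
After op 3 (type): buf='one' undo_depth=1 redo_depth=0
After op 4 (delete): buf='on' undo_depth=2 redo_depth=0
After op 5 (undo): buf='one' undo_depth=1 redo_depth=1
After op 6 (type): buf='oneabc' undo_depth=2 redo_depth=0
After op 7 (type): buf='oneabcup' undo_depth=3 redo_depth=0

Answer: yes no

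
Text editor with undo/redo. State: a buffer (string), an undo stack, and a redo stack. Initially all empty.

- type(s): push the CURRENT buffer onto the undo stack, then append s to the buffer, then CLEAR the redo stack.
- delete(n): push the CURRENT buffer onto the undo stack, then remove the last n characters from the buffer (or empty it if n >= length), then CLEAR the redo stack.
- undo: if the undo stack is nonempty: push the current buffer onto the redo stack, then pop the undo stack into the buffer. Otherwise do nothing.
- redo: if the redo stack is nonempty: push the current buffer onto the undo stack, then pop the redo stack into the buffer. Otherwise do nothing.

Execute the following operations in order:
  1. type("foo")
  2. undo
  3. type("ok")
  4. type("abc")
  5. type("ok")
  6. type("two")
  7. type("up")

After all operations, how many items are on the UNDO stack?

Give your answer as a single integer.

After op 1 (type): buf='foo' undo_depth=1 redo_depth=0
After op 2 (undo): buf='(empty)' undo_depth=0 redo_depth=1
After op 3 (type): buf='ok' undo_depth=1 redo_depth=0
After op 4 (type): buf='okabc' undo_depth=2 redo_depth=0
After op 5 (type): buf='okabcok' undo_depth=3 redo_depth=0
After op 6 (type): buf='okabcoktwo' undo_depth=4 redo_depth=0
After op 7 (type): buf='okabcoktwoup' undo_depth=5 redo_depth=0

Answer: 5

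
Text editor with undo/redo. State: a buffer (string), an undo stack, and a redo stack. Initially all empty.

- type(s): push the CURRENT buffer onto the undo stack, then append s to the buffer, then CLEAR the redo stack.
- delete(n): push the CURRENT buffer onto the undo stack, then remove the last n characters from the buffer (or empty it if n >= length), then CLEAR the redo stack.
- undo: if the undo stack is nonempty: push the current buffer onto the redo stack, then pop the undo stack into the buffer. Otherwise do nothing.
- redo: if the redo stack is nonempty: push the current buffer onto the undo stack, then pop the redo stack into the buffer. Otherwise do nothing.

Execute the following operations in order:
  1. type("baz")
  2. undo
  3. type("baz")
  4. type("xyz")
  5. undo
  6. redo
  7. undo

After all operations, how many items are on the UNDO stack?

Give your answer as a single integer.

After op 1 (type): buf='baz' undo_depth=1 redo_depth=0
After op 2 (undo): buf='(empty)' undo_depth=0 redo_depth=1
After op 3 (type): buf='baz' undo_depth=1 redo_depth=0
After op 4 (type): buf='bazxyz' undo_depth=2 redo_depth=0
After op 5 (undo): buf='baz' undo_depth=1 redo_depth=1
After op 6 (redo): buf='bazxyz' undo_depth=2 redo_depth=0
After op 7 (undo): buf='baz' undo_depth=1 redo_depth=1

Answer: 1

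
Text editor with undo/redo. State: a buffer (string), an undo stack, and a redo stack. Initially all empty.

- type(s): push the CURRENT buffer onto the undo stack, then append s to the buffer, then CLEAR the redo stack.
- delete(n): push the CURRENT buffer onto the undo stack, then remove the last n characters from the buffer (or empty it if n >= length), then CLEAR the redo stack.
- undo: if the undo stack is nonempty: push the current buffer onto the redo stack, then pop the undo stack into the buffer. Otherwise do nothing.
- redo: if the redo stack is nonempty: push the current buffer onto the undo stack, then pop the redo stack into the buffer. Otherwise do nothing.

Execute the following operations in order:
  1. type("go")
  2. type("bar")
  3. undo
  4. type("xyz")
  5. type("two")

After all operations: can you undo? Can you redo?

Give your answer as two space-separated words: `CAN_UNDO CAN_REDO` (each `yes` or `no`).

Answer: yes no

Derivation:
After op 1 (type): buf='go' undo_depth=1 redo_depth=0
After op 2 (type): buf='gobar' undo_depth=2 redo_depth=0
After op 3 (undo): buf='go' undo_depth=1 redo_depth=1
After op 4 (type): buf='goxyz' undo_depth=2 redo_depth=0
After op 5 (type): buf='goxyztwo' undo_depth=3 redo_depth=0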